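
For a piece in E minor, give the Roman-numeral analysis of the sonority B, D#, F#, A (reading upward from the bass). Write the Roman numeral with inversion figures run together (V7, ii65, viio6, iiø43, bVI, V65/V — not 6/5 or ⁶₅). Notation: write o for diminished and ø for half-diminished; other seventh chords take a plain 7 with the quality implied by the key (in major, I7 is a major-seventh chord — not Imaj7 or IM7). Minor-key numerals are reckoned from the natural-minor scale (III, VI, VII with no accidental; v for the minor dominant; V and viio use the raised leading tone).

V7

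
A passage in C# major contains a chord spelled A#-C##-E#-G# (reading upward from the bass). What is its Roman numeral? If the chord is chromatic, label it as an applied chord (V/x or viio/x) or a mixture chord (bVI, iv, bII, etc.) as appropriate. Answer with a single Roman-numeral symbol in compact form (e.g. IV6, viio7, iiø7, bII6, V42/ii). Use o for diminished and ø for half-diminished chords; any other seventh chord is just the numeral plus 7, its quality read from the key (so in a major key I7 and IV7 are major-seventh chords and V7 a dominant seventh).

The pitches A#-C##-E#-G# form a dominant seventh chord rooted on A#.
A# is not a diatonic chord root with this quality in C# major, but it lies a perfect fifth above D# (ii), so the chord functions as an applied dominant of ii.

V7/ii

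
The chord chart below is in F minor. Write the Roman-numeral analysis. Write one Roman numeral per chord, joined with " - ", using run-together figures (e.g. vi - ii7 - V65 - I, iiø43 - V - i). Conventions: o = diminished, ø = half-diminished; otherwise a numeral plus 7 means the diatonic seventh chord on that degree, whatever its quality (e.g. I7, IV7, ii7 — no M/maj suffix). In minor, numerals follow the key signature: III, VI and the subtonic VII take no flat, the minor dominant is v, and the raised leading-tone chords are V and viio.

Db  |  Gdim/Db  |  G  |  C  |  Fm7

Db: major triad on Db = scale degree 6 → VI.
Gdim/Db has root G, degree 2 in F minor, so iio64.
G: chromatic; G is V of V, so V/V.
C: root C is the dominant; major triad there is V.
Fm7: minor seventh chord on F = scale degree 1 → i7.

VI - iio64 - V/V - V - i7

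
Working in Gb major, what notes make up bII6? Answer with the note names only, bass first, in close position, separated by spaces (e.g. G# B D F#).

bII6 is the Neapolitan sixth — a major triad on the lowered second degree, here in its customary first inversion. In Gb major that root is Abb.
So the chord is Abb-Cb-Ebb, a major triad.
The figured bass 6 indicates first inversion, placing the third (Cb) in the bass: Cb-Ebb-Abb.

Cb Ebb Abb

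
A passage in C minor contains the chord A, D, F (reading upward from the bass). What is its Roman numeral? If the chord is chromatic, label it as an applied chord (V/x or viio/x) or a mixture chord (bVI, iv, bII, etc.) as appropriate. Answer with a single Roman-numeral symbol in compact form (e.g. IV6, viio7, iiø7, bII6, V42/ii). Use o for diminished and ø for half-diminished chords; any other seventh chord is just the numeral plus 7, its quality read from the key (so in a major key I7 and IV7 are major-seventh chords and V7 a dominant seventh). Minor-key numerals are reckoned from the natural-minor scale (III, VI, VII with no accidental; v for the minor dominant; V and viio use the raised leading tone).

The pitches D-F-A form a minor triad rooted on D.
D is the second degree of C minor. This is the minor supertonic, borrowed from the parallel major (the Dorian ii).
With A in the bass the chord is in second inversion, so the figured bass is 64.

ii64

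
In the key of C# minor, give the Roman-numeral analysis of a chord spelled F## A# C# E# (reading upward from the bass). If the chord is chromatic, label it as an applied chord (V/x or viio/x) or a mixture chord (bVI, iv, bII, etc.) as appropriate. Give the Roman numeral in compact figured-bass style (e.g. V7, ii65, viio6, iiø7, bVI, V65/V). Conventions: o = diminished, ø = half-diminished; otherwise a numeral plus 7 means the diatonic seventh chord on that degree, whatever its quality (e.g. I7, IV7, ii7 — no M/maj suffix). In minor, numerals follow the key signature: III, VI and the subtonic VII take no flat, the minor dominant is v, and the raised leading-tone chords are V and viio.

Stacked in thirds the chord is F##-A#-C#-E#: a half-diminished seventh chord on F##.
F## sits a half step below G# (V in C# minor); a diminished chord there is the applied leading-tone chord of V.

viiø7/V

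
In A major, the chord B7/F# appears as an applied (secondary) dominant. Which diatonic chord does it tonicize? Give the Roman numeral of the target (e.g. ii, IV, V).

The chord is a dominant seventh chord on B.
A dominant resolves down a perfect fifth: B → E. In A major, E is scale degree 5, i.e. V.

V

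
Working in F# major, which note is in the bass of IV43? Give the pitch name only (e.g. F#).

F#

IV in F# major has root B; the chord is B-D#-F#-A#.
The figure 43 means second inversion — the fifth is in the bass.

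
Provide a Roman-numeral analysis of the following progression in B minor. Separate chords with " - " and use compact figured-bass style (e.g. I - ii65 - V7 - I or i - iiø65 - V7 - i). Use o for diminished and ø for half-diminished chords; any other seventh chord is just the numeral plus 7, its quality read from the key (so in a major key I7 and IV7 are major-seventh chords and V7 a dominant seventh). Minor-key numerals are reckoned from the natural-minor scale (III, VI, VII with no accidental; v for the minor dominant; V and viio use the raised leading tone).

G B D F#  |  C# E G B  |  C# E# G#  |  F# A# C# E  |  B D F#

G-B-D-F#: major seventh chord on G = scale degree 6 → VI7.
C#-E-G-B: half-diminished seventh chord on C# = scale degree 2 → iiø7.
C#-E#-G#: a major triad on C#, the applied dominant of V → V/V.
F#-A#-C#-E: dominant seventh chord on F# = scale degree 5 → V7.
B-D-F#: root B is the tonic; minor triad there is i.

VI7 - iiø7 - V/V - V7 - i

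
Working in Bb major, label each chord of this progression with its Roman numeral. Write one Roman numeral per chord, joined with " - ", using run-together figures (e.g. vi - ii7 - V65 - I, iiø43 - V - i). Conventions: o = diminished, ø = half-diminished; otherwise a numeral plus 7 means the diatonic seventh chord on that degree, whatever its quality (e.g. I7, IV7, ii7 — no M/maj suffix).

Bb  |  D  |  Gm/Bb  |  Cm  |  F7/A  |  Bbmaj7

Bb: major triad on Bb = scale degree 1 → I.
D is the secondary dominant of vi (major triad on D): V/vi.
Gm/Bb: minor triad on G = scale degree 6 → vi6.
Cm: minor triad on C = scale degree 2 → ii.
F7/A has root F, degree 5 in Bb major, so V65.
Bbmaj7 has root Bb, degree 1 in Bb major, so I7.

I - V/vi - vi6 - ii - V65 - I7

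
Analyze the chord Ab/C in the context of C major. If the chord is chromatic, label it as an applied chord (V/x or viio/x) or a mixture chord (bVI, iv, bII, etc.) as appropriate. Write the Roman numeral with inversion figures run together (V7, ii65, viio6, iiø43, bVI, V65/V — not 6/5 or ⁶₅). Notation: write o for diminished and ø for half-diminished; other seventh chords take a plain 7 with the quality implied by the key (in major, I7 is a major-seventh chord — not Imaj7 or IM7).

bVI6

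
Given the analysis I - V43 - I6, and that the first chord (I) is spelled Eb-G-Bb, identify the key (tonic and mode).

Eb major

The chord Eb is a major triad rooted on Eb; its label is I.
If Eb is scale degree 1 and the mode makes that degree carry a major triad, the tonic is Eb and the mode is major.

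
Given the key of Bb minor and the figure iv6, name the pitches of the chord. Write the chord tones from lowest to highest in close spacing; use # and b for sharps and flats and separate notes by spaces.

Gb Bb Eb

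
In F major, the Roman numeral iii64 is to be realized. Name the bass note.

E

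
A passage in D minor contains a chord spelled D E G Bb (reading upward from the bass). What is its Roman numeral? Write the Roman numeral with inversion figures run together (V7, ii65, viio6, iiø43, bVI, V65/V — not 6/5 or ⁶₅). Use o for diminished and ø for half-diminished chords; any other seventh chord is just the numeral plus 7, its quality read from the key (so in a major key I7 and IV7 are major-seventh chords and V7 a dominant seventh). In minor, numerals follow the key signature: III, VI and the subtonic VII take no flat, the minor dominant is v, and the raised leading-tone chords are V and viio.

Stacked in thirds the chord is E-G-Bb-D: a half-diminished seventh chord on E.
E is scale degree 2 in D minor, and a half-diminished seventh chord on that degree is written iiø7.
With D in the bass the chord is in third inversion, so the figured bass is 42.

iiø42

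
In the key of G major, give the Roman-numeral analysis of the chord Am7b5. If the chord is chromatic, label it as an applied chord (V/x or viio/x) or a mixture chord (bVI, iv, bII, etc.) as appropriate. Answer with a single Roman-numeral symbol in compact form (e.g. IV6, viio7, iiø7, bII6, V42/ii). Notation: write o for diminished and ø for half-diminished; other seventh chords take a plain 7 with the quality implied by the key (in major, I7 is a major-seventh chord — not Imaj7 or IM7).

The pitches A-C-Eb-G form a half-diminished seventh chord rooted on A.
A is the second degree of G major. This is the half-diminished supertonic seventh, borrowed from the parallel minor.

iiø7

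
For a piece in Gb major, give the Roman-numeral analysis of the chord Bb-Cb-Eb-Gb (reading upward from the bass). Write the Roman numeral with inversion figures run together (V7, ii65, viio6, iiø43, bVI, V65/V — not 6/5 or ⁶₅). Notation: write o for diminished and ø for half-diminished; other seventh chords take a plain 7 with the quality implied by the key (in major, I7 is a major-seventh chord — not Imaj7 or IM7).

IV42

The pitches Cb-Eb-Gb-Bb form a major seventh chord rooted on Cb.
In Gb major, Cb is the subdominant; the diatonic major seventh chord there is IV7.
With Bb in the bass the chord is in third inversion, so the figured bass is 42.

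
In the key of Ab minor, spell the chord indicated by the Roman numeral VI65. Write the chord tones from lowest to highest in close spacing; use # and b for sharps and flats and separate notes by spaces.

Ab Cb Eb Fb

The numeral's case and figure indicate a major seventh chord. In Ab minor its root, the submediant, is Fb.
That chord is spelled Fb-Ab-Cb-Eb.
The figured bass 65 indicates first inversion, placing the third (Ab) in the bass: Ab-Cb-Eb-Fb.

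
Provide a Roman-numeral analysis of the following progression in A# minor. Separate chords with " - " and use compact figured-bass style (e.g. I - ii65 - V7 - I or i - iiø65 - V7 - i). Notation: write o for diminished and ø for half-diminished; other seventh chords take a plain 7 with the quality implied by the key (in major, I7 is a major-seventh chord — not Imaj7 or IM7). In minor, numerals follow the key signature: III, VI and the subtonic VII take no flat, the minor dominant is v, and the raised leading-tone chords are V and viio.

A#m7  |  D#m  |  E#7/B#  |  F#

i7 - iv - V43 - VI

A#m7: root A# is the tonic; minor seventh chord there is i7.
D#m: root D# is the subdominant; minor triad there is iv.
E#7/B#: dominant seventh chord on E# = scale degree 5 → V43.
F#: root F# is the submediant; major triad there is VI.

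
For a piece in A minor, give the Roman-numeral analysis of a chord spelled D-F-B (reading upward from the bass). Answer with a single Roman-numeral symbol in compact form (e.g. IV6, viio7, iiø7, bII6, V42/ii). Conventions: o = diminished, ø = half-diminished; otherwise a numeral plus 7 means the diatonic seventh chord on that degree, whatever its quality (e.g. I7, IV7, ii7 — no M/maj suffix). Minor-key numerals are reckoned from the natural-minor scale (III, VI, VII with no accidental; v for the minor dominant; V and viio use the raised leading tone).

iio6

The pitches B-D-F form a diminished triad rooted on B.
In A minor, B is the supertonic; the diatonic diminished triad there is iio.
With D in the bass the chord is in first inversion, so the figured bass is 6.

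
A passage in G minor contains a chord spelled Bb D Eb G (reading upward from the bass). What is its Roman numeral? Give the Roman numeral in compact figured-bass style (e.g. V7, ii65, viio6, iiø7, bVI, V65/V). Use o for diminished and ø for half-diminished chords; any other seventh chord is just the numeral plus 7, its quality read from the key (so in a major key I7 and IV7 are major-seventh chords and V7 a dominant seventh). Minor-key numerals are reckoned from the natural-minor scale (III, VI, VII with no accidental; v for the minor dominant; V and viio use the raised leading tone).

The pitches Eb-G-Bb-D form a major seventh chord rooted on Eb.
Eb is scale degree 6 in G minor, and a major seventh chord on that degree is written VI7.
With Bb in the bass the chord is in second inversion, so the figured bass is 43.

VI43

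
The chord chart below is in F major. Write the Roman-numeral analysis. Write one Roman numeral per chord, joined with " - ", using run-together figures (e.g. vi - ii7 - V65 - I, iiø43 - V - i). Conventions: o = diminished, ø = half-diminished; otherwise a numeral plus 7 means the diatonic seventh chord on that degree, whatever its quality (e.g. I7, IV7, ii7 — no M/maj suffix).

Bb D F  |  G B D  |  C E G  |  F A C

IV - V/V - V - I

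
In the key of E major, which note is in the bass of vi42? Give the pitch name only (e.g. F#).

vi in E major has root C#; the chord is C#-E-G#-B.
The figure 42 means third inversion — the seventh is in the bass.

B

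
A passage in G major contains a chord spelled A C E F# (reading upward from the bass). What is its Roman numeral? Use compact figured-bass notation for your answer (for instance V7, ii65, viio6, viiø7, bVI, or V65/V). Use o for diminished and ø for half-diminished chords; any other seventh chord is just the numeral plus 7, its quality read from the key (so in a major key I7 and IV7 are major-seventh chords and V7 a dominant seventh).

viiø65

The pitches F#-A-C-E form a half-diminished seventh chord rooted on F#.
In G major, F# is the leading tone; the diatonic half-diminished seventh chord there is viiø7.
With A in the bass the chord is in first inversion, so the figured bass is 65.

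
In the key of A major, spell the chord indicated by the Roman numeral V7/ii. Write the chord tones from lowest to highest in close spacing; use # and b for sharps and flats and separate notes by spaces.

F# A# C# E

The slash means an applied dominant: we want the dominant of ii. In A major, ii is B minor, and its dominant is built on F#.
Building a dominant seventh chord on F# gives F#-A#-C#-E.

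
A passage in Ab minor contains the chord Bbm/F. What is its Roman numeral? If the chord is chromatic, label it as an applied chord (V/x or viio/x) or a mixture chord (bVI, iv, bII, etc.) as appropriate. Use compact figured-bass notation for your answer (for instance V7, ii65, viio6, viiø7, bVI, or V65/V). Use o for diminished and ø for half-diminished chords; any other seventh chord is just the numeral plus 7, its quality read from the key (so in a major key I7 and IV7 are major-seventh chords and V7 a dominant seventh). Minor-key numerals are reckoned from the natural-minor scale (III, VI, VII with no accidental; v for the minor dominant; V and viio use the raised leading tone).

ii64

The pitches Bb-Db-F form a minor triad rooted on Bb.
Bb is the second degree of Ab minor. This is the minor supertonic, borrowed from the parallel major (the Dorian ii).
With F in the bass the chord is in second inversion, so the figured bass is 64.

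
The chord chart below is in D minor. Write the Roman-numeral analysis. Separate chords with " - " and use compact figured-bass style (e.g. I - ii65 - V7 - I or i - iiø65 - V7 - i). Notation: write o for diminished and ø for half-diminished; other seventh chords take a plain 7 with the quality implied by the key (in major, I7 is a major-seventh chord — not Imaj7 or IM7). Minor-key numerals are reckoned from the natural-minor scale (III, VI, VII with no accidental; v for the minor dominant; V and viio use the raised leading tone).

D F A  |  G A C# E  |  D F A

D-F-A: root D is the tonic; minor triad there is i.
G-A-C#-E: dominant seventh chord on A = scale degree 5 → V42.
D-F-A: root D is the tonic; minor triad there is i.

i - V42 - i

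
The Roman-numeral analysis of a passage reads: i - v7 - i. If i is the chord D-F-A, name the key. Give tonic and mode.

D minor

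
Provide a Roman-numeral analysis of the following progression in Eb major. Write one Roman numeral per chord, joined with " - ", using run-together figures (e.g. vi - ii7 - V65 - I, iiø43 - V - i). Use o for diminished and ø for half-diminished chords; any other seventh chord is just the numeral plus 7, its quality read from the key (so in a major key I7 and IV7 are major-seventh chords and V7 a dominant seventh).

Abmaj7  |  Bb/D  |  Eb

IV7 - V6 - I

Abmaj7: major seventh chord on Ab = scale degree 4 → IV7.
Bb/D: major triad on Bb = scale degree 5 → V6.
Eb: major triad on Eb = scale degree 1 → I.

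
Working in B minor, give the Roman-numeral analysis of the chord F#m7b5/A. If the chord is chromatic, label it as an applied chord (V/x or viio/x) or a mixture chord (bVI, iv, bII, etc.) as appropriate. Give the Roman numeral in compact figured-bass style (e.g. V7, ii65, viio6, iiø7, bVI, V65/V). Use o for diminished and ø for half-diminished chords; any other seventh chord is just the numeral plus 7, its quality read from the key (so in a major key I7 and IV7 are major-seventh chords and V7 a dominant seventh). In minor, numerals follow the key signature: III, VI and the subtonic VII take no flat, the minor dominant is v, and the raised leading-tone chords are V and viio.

viiø65/VI

The pitches F#-A-C-E form a half-diminished seventh chord rooted on F#.
F# sits a half step below G (VI in B minor); a diminished chord there is the applied leading-tone chord of VI.
With A in the bass the chord is in first inversion, so the figured bass is 65.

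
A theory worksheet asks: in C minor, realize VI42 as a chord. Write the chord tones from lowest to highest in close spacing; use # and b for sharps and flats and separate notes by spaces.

The numeral's case and figure indicate a major seventh chord. In C minor its root, the submediant, is Ab.
Stacking thirds from Ab gives Ab-C-Eb-G.
The figured bass 42 indicates third inversion, placing the seventh (G) in the bass: G-Ab-C-Eb.

G Ab C Eb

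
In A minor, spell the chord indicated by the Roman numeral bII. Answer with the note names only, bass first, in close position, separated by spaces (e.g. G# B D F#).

bII is the Neapolitan chord — a major triad on the lowered second degree. In A minor that root is Bb.
So the chord is Bb-D-F, a major triad.

Bb D F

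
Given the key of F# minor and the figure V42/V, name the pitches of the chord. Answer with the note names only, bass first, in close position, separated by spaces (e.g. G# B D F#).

F# G# B# D#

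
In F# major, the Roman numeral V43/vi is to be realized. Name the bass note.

The applied chord V43/vi is rooted on A#: A#-C##-E#-G#.
The figure 43 means second inversion — the fifth is in the bass.

E#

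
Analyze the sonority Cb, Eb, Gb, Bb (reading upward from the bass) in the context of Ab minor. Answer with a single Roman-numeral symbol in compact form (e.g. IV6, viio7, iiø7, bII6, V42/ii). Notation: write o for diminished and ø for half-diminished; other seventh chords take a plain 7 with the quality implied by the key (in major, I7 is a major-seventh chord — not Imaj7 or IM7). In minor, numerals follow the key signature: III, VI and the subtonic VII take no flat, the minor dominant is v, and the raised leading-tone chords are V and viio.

III7

The pitches Cb-Eb-Gb-Bb form a major seventh chord rooted on Cb.
In Ab minor, Cb is the mediant; the diatonic major seventh chord there is III7.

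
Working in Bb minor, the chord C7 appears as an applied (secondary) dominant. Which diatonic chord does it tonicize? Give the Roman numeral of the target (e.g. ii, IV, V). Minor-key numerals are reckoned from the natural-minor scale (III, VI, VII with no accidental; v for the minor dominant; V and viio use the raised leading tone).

The chord is a dominant seventh chord on C.
A dominant resolves down a perfect fifth: C → F. In Bb minor, F is scale degree 5, i.e. V.

V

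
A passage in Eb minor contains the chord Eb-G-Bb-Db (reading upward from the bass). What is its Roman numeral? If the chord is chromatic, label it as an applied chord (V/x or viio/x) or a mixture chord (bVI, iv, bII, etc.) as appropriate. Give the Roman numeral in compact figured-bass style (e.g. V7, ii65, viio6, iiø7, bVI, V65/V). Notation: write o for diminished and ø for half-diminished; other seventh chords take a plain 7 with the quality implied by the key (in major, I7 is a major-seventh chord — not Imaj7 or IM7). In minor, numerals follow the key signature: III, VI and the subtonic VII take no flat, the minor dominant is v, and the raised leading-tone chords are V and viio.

Stacked in thirds the chord is Eb-G-Bb-Db: a dominant seventh chord on Eb.
Eb is not a diatonic chord root with this quality in Eb minor, but it lies a perfect fifth above Ab (iv), so the chord functions as an applied dominant of iv.

V7/iv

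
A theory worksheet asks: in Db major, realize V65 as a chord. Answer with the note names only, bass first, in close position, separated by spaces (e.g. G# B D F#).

C Eb Gb Ab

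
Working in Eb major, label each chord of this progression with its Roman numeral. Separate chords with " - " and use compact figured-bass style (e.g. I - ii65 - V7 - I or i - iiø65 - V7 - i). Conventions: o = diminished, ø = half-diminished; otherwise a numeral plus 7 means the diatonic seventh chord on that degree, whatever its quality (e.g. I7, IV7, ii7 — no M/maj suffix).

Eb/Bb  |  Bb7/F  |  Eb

Eb/Bb: root Eb is the tonic; major triad there is I64.
Bb7/F: dominant seventh chord on Bb = scale degree 5 → V43.
Eb has root Eb, degree 1 in Eb major, so I.

I64 - V43 - I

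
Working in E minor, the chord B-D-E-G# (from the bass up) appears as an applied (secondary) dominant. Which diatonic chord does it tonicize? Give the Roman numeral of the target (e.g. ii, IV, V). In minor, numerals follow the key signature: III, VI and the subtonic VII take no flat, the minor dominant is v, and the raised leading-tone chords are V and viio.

The chord is a dominant seventh chord on E.
A dominant resolves down a perfect fifth: E → A. In E minor, A is scale degree 4, i.e. iv.

iv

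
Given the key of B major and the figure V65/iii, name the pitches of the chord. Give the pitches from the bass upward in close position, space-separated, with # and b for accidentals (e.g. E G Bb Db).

C## E# G# A#

V65/iii is a secondary dominant — the dominant seventh of iii. iii in B major is D#, so the applied chord's root is A#, a perfect fifth above.
Building a dominant seventh chord on A# gives A#-C##-E#-G#.
The figured bass 65 indicates first inversion, placing the third (C##) in the bass: C##-E#-G#-A#.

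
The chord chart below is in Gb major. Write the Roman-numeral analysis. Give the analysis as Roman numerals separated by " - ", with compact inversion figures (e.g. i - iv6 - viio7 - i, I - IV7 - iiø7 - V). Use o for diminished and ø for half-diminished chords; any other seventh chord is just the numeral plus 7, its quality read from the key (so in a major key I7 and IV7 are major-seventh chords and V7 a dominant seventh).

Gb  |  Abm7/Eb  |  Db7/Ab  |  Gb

Gb has root Gb, degree 1 in Gb major, so I.
Abm7/Eb has root Ab, degree 2 in Gb major, so ii43.
Db7/Ab has root Db, degree 5 in Gb major, so V43.
Gb: major triad on Gb = scale degree 1 → I.

I - ii43 - V43 - I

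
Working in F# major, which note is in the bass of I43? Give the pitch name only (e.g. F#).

C#

I in F# major has root F#; the chord is F#-A#-C#-E#.
The figure 43 means second inversion — the fifth is in the bass.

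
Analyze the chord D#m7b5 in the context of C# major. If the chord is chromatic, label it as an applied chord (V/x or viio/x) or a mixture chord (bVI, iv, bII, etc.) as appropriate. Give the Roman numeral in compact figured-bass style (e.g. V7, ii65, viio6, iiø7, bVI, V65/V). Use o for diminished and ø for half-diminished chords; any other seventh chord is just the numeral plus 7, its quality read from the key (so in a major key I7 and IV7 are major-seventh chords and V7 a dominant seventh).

iiø7

Stacked in thirds the chord is D#-F#-A-C#: a half-diminished seventh chord on D#.
D# is the second degree of C# major. This is the half-diminished supertonic seventh, borrowed from the parallel minor.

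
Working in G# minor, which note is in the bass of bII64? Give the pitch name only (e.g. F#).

E

bII in G# minor has root A; the chord is A-C#-E.
The figure 64 means second inversion — the fifth is in the bass.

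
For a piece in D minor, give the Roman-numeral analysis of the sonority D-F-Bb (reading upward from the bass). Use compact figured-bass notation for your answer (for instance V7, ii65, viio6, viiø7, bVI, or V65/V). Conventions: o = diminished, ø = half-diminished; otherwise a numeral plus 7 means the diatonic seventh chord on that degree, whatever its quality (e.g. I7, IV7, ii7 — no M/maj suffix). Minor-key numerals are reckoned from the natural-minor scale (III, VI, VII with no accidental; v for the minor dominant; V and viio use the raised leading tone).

VI6

The pitches Bb-D-F form a major triad rooted on Bb.
Bb is scale degree 6 in D minor, and a major triad on that degree is written VI.
With D in the bass the chord is in first inversion, so the figured bass is 6.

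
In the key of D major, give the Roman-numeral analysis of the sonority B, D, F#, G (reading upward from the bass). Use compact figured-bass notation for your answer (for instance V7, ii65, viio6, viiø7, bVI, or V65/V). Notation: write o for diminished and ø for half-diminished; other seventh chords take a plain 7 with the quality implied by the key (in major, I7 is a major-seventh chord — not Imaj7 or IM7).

IV65

The pitches G-B-D-F# form a major seventh chord rooted on G.
G is scale degree 4 in D major, and a major seventh chord on that degree is written IV7.
With B in the bass the chord is in first inversion, so the figured bass is 65.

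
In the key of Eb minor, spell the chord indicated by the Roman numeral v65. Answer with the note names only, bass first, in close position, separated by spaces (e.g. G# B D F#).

Db F Ab Bb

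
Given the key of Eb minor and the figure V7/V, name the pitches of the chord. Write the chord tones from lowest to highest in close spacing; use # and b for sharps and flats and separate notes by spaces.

F A C Eb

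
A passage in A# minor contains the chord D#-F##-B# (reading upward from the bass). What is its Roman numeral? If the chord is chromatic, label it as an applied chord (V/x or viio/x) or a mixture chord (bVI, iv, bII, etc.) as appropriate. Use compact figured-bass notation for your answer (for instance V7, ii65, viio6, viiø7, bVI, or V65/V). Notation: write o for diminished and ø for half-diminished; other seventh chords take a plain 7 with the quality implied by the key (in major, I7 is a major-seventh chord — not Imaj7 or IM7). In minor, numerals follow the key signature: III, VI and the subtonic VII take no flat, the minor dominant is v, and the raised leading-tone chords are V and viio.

ii6

The pitches B#-D#-F## form a minor triad rooted on B#.
B# is the second degree of A# minor. This is the minor supertonic, borrowed from the parallel major (the Dorian ii).
With D# in the bass the chord is in first inversion, so the figured bass is 6.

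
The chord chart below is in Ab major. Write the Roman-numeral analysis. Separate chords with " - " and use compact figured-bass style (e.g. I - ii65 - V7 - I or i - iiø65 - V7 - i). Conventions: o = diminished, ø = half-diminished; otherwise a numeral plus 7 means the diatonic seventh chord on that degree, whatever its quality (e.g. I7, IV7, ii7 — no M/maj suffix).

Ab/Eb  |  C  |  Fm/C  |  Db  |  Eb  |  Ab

Ab/Eb: major triad on Ab = scale degree 1 → I64.
C: chromatic; C is V of vi, so V/vi.
Fm/C has root F, degree 6 in Ab major, so vi64.
Db: major triad on Db = scale degree 4 → IV.
Eb: root Eb is the dominant; major triad there is V.
Ab: root Ab is the tonic; major triad there is I.

I64 - V/vi - vi64 - IV - V - I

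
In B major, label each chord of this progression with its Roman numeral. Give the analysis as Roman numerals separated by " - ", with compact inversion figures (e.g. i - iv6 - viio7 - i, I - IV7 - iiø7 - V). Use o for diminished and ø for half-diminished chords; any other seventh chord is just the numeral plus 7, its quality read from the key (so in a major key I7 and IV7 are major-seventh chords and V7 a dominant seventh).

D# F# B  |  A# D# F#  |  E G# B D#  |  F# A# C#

I6 - iii64 - IV7 - V

D#-F#-B has root B, degree 1 in B major, so I6.
A#-D#-F# has root D#, degree 3 in B major, so iii64.
E-G#-B-D# has root E, degree 4 in B major, so IV7.
F#-A#-C#: root F# is the dominant; major triad there is V.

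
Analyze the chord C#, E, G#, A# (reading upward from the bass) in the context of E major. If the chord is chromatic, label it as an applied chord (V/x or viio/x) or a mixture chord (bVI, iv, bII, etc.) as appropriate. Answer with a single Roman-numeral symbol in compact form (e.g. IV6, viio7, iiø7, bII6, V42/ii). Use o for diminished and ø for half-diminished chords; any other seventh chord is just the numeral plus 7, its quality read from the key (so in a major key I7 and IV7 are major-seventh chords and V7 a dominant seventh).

viiø65/V

The pitches A#-C#-E-G# form a half-diminished seventh chord rooted on A#.
A# sits a half step below B (V in E major); a diminished chord there is the applied leading-tone chord of V.
With C# in the bass the chord is in first inversion, so the figured bass is 65.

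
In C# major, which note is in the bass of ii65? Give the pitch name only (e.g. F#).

F#

ii in C# major has root D#; the chord is D#-F#-A#-C#.
The figure 65 means first inversion — the third is in the bass.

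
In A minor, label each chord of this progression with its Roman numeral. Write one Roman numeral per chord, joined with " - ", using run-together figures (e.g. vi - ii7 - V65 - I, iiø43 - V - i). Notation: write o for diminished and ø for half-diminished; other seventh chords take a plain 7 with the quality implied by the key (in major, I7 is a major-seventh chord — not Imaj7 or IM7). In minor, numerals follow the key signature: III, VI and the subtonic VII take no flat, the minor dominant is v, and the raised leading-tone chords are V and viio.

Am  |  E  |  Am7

i - V - i7

Am has root A, degree 1 in A minor, so i.
E has root E, degree 5 in A minor, so V.
Am7: root A is the tonic; minor seventh chord there is i7.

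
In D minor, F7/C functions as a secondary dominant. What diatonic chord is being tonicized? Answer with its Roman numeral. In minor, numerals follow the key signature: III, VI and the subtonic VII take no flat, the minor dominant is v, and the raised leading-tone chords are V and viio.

VI

The chord is a dominant seventh chord on F.
A dominant resolves down a perfect fifth: F → Bb. In D minor, Bb is scale degree 6, i.e. VI.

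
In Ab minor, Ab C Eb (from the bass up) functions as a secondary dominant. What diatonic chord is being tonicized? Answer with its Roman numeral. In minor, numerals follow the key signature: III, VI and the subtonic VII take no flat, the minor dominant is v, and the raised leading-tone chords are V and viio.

The chord is a major triad on Ab.
A dominant resolves down a perfect fifth: Ab → Db. In Ab minor, Db is scale degree 4, i.e. iv.

iv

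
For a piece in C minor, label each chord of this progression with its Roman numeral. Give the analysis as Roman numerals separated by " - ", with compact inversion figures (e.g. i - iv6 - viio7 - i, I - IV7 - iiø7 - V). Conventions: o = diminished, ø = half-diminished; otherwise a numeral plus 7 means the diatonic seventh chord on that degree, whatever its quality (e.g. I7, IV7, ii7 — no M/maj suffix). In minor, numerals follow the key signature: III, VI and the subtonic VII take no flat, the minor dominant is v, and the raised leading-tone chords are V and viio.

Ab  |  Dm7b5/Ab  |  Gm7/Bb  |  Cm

VI - iiø43 - v65 - i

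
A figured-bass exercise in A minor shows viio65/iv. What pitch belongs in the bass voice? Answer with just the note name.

The applied chord viio65/iv is rooted on C#: C#-E-G-Bb.
The figure 65 means first inversion — the third is in the bass.

E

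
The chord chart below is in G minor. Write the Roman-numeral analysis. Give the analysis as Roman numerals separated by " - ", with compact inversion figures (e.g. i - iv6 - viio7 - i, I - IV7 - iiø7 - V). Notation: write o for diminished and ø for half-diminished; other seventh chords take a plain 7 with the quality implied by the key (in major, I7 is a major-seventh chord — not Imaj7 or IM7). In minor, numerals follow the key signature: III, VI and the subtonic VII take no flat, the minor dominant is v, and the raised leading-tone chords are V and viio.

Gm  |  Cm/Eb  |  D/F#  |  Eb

i - iv6 - V6 - VI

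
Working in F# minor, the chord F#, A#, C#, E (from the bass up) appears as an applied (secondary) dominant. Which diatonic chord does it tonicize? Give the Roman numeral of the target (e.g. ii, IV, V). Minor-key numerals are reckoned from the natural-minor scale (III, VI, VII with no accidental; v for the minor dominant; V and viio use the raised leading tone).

iv

The chord is a dominant seventh chord on F#.
A dominant resolves down a perfect fifth: F# → B. In F# minor, B is scale degree 4, i.e. iv.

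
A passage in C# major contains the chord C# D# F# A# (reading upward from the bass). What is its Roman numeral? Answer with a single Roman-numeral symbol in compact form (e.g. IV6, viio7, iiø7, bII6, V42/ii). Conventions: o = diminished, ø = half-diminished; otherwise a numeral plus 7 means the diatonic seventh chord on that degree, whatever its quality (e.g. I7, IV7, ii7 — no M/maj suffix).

ii42

Stacked in thirds the chord is D#-F#-A#-C#: a minor seventh chord on D#.
In C# major, D# is the supertonic; the diatonic minor seventh chord there is ii7.
With C# in the bass the chord is in third inversion, so the figured bass is 42.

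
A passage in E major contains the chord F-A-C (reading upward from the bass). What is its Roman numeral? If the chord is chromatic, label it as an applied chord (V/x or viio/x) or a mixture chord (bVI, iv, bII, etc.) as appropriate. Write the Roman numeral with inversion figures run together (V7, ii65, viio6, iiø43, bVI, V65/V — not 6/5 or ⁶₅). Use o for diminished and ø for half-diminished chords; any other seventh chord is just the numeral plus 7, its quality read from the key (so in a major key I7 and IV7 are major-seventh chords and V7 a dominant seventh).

bII

Stacked in thirds the chord is F-A-C: a major triad on F.
F is the lowered second degree of E major (diatonic 2 would be F#). This is the Neapolitan chord — a major triad on the lowered second degree.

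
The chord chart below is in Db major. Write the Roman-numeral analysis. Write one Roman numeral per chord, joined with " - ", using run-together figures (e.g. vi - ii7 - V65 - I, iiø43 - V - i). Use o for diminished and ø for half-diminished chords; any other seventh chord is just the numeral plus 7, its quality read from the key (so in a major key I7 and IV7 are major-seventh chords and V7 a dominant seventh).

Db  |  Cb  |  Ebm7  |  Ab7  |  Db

I - bVII - ii7 - V7 - I

Db: major triad on Db = scale degree 1 → I.
Cb is non-diatonic — bVII, a mixture chord from Db minor.
Ebm7: root Eb is the supertonic; minor seventh chord there is ii7.
Ab7: dominant seventh chord on Ab = scale degree 5 → V7.
Db has root Db, degree 1 in Db major, so I.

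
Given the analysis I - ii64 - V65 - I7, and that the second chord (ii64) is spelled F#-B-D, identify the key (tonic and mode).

The chord Bm/F# is a minor triad rooted on B; its label is ii64.
Counting down one scale step from B places the tonic on A; a minor triad on degree 2 is diatonic only in major.

A major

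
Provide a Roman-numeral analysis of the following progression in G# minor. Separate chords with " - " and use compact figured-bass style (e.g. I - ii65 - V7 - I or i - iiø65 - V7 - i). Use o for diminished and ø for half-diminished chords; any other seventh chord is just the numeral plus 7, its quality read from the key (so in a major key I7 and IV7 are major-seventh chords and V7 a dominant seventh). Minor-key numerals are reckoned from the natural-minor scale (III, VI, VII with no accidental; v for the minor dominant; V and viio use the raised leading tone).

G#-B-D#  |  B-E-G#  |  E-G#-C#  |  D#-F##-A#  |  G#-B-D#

G#-B-D# has root G#, degree 1 in G# minor, so i.
B-E-G#: root E is the submediant; major triad there is VI64.
E-G#-C# has root C#, degree 4 in G# minor, so iv6.
D#-F##-A#: root D# is the dominant; major triad there is V.
G#-B-D#: root G# is the tonic; minor triad there is i.

i - VI64 - iv6 - V - i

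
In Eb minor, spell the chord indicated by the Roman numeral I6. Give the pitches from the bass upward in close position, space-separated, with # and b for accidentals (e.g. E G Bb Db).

G Bb Eb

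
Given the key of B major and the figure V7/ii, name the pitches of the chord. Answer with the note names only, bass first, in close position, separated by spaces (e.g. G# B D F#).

V7/ii is a secondary dominant — the dominant seventh of ii. ii in B major is C#, so the applied chord's root is G#, a perfect fifth above.
Building a dominant seventh chord on G# gives G#-B#-D#-F#.

G# B# D# F#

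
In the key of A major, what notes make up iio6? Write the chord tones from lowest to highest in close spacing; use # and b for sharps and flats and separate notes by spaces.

D F B

Scale degree 2 in A major is B; here the chord built on it is altered to a diminished triad. iio6 is the diminished supertonic triad, borrowed from the parallel minor.
So the chord is B-D-F.
With the 6 figure the chord is in first inversion; from the bass D upward in close position it reads D-F-B.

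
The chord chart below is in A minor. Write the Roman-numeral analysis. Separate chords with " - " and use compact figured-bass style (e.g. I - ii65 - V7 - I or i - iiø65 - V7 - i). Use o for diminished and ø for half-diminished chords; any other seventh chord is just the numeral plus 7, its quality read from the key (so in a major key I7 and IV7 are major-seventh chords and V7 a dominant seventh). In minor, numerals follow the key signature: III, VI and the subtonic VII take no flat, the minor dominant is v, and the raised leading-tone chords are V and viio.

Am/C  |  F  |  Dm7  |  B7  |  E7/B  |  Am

Am/C has root A, degree 1 in A minor, so i6.
F has root F, degree 6 in A minor, so VI.
Dm7: root D is the subdominant; minor seventh chord there is iv7.
B7: a dominant seventh chord on B, the applied dominant of V → V7/V.
E7/B has root E, degree 5 in A minor, so V43.
Am: root A is the tonic; minor triad there is i.

i6 - VI - iv7 - V7/V - V43 - i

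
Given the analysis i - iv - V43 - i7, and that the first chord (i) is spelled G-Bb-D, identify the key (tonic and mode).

G minor

i is given as G-Bb-D — a minor triad with root G.
If G is scale degree 1 and the mode makes that degree carry a minor triad, the tonic is G and the mode is minor.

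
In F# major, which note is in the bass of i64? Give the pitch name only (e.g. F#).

i in F# major has root F#; the chord is F#-A-C#.
The figure 64 means second inversion — the fifth is in the bass.

C#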